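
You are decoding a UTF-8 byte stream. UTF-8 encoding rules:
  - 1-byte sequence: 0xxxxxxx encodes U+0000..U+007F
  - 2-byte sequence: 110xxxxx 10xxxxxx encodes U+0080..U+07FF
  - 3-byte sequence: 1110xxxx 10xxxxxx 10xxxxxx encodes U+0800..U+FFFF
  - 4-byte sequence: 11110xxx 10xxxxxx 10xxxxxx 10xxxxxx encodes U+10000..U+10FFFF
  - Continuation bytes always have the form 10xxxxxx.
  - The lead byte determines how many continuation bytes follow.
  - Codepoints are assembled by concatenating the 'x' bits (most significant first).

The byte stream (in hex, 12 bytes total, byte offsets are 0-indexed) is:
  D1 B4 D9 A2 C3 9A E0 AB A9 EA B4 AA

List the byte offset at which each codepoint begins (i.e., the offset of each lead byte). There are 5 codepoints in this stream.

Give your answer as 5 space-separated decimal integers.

Answer: 0 2 4 6 9

Derivation:
Byte[0]=D1: 2-byte lead, need 1 cont bytes. acc=0x11
Byte[1]=B4: continuation. acc=(acc<<6)|0x34=0x474
Completed: cp=U+0474 (starts at byte 0)
Byte[2]=D9: 2-byte lead, need 1 cont bytes. acc=0x19
Byte[3]=A2: continuation. acc=(acc<<6)|0x22=0x662
Completed: cp=U+0662 (starts at byte 2)
Byte[4]=C3: 2-byte lead, need 1 cont bytes. acc=0x3
Byte[5]=9A: continuation. acc=(acc<<6)|0x1A=0xDA
Completed: cp=U+00DA (starts at byte 4)
Byte[6]=E0: 3-byte lead, need 2 cont bytes. acc=0x0
Byte[7]=AB: continuation. acc=(acc<<6)|0x2B=0x2B
Byte[8]=A9: continuation. acc=(acc<<6)|0x29=0xAE9
Completed: cp=U+0AE9 (starts at byte 6)
Byte[9]=EA: 3-byte lead, need 2 cont bytes. acc=0xA
Byte[10]=B4: continuation. acc=(acc<<6)|0x34=0x2B4
Byte[11]=AA: continuation. acc=(acc<<6)|0x2A=0xAD2A
Completed: cp=U+AD2A (starts at byte 9)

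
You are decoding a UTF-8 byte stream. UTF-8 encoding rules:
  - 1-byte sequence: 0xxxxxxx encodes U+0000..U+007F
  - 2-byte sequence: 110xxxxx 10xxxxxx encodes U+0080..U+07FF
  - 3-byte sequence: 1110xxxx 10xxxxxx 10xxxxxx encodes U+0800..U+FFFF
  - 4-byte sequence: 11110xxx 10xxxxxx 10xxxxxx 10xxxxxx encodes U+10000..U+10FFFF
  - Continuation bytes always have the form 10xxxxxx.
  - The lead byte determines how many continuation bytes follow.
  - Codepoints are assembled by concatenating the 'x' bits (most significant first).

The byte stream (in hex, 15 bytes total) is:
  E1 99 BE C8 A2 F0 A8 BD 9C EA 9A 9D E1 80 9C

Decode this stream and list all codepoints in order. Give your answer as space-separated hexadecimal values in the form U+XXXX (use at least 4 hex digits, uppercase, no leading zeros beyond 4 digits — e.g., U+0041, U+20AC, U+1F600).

Answer: U+167E U+0222 U+28F5C U+A69D U+101C

Derivation:
Byte[0]=E1: 3-byte lead, need 2 cont bytes. acc=0x1
Byte[1]=99: continuation. acc=(acc<<6)|0x19=0x59
Byte[2]=BE: continuation. acc=(acc<<6)|0x3E=0x167E
Completed: cp=U+167E (starts at byte 0)
Byte[3]=C8: 2-byte lead, need 1 cont bytes. acc=0x8
Byte[4]=A2: continuation. acc=(acc<<6)|0x22=0x222
Completed: cp=U+0222 (starts at byte 3)
Byte[5]=F0: 4-byte lead, need 3 cont bytes. acc=0x0
Byte[6]=A8: continuation. acc=(acc<<6)|0x28=0x28
Byte[7]=BD: continuation. acc=(acc<<6)|0x3D=0xA3D
Byte[8]=9C: continuation. acc=(acc<<6)|0x1C=0x28F5C
Completed: cp=U+28F5C (starts at byte 5)
Byte[9]=EA: 3-byte lead, need 2 cont bytes. acc=0xA
Byte[10]=9A: continuation. acc=(acc<<6)|0x1A=0x29A
Byte[11]=9D: continuation. acc=(acc<<6)|0x1D=0xA69D
Completed: cp=U+A69D (starts at byte 9)
Byte[12]=E1: 3-byte lead, need 2 cont bytes. acc=0x1
Byte[13]=80: continuation. acc=(acc<<6)|0x00=0x40
Byte[14]=9C: continuation. acc=(acc<<6)|0x1C=0x101C
Completed: cp=U+101C (starts at byte 12)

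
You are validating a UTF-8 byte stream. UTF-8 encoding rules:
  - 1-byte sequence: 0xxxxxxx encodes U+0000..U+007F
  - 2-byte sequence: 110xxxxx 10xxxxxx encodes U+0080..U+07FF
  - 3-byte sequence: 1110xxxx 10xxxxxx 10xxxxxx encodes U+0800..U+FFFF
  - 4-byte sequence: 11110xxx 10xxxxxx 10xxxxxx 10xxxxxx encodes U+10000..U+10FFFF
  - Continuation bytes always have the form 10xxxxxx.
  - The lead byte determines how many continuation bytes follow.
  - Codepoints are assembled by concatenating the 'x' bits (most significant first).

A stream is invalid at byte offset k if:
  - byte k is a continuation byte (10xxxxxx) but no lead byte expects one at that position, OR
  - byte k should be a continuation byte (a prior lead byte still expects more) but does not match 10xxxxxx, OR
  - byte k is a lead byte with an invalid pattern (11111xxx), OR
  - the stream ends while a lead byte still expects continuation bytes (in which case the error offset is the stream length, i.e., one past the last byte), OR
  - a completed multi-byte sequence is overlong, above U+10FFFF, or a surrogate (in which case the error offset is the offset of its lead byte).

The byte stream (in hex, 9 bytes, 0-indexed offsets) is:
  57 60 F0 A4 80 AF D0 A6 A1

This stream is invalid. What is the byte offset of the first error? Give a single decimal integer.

Answer: 8

Derivation:
Byte[0]=57: 1-byte ASCII. cp=U+0057
Byte[1]=60: 1-byte ASCII. cp=U+0060
Byte[2]=F0: 4-byte lead, need 3 cont bytes. acc=0x0
Byte[3]=A4: continuation. acc=(acc<<6)|0x24=0x24
Byte[4]=80: continuation. acc=(acc<<6)|0x00=0x900
Byte[5]=AF: continuation. acc=(acc<<6)|0x2F=0x2402F
Completed: cp=U+2402F (starts at byte 2)
Byte[6]=D0: 2-byte lead, need 1 cont bytes. acc=0x10
Byte[7]=A6: continuation. acc=(acc<<6)|0x26=0x426
Completed: cp=U+0426 (starts at byte 6)
Byte[8]=A1: INVALID lead byte (not 0xxx/110x/1110/11110)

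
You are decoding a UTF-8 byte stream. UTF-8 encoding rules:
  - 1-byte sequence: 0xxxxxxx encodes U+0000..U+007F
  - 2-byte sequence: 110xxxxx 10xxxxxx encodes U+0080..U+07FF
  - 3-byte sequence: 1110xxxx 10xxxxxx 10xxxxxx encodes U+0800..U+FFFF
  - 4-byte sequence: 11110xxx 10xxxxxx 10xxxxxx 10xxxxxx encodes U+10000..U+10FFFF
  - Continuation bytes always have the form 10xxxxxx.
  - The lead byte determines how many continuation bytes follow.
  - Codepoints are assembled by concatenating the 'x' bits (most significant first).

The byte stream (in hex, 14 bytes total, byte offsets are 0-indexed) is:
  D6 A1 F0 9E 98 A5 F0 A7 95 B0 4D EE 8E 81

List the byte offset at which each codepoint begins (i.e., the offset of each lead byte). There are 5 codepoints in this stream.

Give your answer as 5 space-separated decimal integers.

Byte[0]=D6: 2-byte lead, need 1 cont bytes. acc=0x16
Byte[1]=A1: continuation. acc=(acc<<6)|0x21=0x5A1
Completed: cp=U+05A1 (starts at byte 0)
Byte[2]=F0: 4-byte lead, need 3 cont bytes. acc=0x0
Byte[3]=9E: continuation. acc=(acc<<6)|0x1E=0x1E
Byte[4]=98: continuation. acc=(acc<<6)|0x18=0x798
Byte[5]=A5: continuation. acc=(acc<<6)|0x25=0x1E625
Completed: cp=U+1E625 (starts at byte 2)
Byte[6]=F0: 4-byte lead, need 3 cont bytes. acc=0x0
Byte[7]=A7: continuation. acc=(acc<<6)|0x27=0x27
Byte[8]=95: continuation. acc=(acc<<6)|0x15=0x9D5
Byte[9]=B0: continuation. acc=(acc<<6)|0x30=0x27570
Completed: cp=U+27570 (starts at byte 6)
Byte[10]=4D: 1-byte ASCII. cp=U+004D
Byte[11]=EE: 3-byte lead, need 2 cont bytes. acc=0xE
Byte[12]=8E: continuation. acc=(acc<<6)|0x0E=0x38E
Byte[13]=81: continuation. acc=(acc<<6)|0x01=0xE381
Completed: cp=U+E381 (starts at byte 11)

Answer: 0 2 6 10 11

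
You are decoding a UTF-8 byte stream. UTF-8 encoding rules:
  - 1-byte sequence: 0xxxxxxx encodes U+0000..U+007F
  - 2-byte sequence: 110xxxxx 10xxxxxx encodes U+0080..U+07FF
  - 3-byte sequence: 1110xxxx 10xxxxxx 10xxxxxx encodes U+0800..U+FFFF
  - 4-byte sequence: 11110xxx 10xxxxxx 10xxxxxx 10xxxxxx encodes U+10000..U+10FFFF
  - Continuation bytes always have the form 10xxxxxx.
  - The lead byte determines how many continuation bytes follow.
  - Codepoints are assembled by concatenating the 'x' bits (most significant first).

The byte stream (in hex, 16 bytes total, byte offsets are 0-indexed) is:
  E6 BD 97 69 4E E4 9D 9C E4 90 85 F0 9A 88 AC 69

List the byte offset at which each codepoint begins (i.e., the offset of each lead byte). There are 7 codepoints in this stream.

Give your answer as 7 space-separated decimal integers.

Byte[0]=E6: 3-byte lead, need 2 cont bytes. acc=0x6
Byte[1]=BD: continuation. acc=(acc<<6)|0x3D=0x1BD
Byte[2]=97: continuation. acc=(acc<<6)|0x17=0x6F57
Completed: cp=U+6F57 (starts at byte 0)
Byte[3]=69: 1-byte ASCII. cp=U+0069
Byte[4]=4E: 1-byte ASCII. cp=U+004E
Byte[5]=E4: 3-byte lead, need 2 cont bytes. acc=0x4
Byte[6]=9D: continuation. acc=(acc<<6)|0x1D=0x11D
Byte[7]=9C: continuation. acc=(acc<<6)|0x1C=0x475C
Completed: cp=U+475C (starts at byte 5)
Byte[8]=E4: 3-byte lead, need 2 cont bytes. acc=0x4
Byte[9]=90: continuation. acc=(acc<<6)|0x10=0x110
Byte[10]=85: continuation. acc=(acc<<6)|0x05=0x4405
Completed: cp=U+4405 (starts at byte 8)
Byte[11]=F0: 4-byte lead, need 3 cont bytes. acc=0x0
Byte[12]=9A: continuation. acc=(acc<<6)|0x1A=0x1A
Byte[13]=88: continuation. acc=(acc<<6)|0x08=0x688
Byte[14]=AC: continuation. acc=(acc<<6)|0x2C=0x1A22C
Completed: cp=U+1A22C (starts at byte 11)
Byte[15]=69: 1-byte ASCII. cp=U+0069

Answer: 0 3 4 5 8 11 15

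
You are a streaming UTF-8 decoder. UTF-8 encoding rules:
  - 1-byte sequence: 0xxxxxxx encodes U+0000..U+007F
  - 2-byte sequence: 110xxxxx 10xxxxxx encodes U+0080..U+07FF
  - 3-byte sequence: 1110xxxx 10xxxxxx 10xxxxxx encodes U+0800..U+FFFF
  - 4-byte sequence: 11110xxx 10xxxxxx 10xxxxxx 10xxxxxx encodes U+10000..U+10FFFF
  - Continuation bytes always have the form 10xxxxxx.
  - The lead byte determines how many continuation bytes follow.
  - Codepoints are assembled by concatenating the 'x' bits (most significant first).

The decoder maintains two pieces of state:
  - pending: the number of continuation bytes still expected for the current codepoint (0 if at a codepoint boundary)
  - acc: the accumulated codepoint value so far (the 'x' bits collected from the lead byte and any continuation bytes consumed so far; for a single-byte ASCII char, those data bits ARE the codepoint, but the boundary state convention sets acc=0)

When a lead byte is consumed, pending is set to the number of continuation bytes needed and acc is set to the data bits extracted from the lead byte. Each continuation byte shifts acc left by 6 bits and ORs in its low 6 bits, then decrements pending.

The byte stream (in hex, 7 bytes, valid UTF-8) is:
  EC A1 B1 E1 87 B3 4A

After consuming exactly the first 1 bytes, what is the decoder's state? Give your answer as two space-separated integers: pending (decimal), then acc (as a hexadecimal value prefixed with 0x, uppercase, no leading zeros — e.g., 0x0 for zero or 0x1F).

Answer: 2 0xC

Derivation:
Byte[0]=EC: 3-byte lead. pending=2, acc=0xC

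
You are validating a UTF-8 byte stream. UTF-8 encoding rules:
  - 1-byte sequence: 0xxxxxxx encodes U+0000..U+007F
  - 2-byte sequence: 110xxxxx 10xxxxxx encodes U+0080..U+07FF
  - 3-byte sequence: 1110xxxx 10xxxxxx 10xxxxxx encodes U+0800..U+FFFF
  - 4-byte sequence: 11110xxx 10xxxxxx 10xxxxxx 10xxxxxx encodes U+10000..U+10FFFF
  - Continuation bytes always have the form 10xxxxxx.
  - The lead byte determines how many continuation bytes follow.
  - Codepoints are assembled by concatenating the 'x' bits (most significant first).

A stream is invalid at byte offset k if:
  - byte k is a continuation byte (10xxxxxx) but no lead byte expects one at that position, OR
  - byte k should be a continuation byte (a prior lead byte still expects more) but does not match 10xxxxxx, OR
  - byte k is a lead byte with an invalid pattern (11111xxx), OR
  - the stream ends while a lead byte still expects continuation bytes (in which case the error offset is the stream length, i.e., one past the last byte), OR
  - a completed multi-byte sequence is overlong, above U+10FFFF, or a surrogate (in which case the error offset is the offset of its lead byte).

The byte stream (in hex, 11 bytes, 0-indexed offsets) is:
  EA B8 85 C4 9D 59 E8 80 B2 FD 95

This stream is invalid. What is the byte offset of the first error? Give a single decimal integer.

Byte[0]=EA: 3-byte lead, need 2 cont bytes. acc=0xA
Byte[1]=B8: continuation. acc=(acc<<6)|0x38=0x2B8
Byte[2]=85: continuation. acc=(acc<<6)|0x05=0xAE05
Completed: cp=U+AE05 (starts at byte 0)
Byte[3]=C4: 2-byte lead, need 1 cont bytes. acc=0x4
Byte[4]=9D: continuation. acc=(acc<<6)|0x1D=0x11D
Completed: cp=U+011D (starts at byte 3)
Byte[5]=59: 1-byte ASCII. cp=U+0059
Byte[6]=E8: 3-byte lead, need 2 cont bytes. acc=0x8
Byte[7]=80: continuation. acc=(acc<<6)|0x00=0x200
Byte[8]=B2: continuation. acc=(acc<<6)|0x32=0x8032
Completed: cp=U+8032 (starts at byte 6)
Byte[9]=FD: INVALID lead byte (not 0xxx/110x/1110/11110)

Answer: 9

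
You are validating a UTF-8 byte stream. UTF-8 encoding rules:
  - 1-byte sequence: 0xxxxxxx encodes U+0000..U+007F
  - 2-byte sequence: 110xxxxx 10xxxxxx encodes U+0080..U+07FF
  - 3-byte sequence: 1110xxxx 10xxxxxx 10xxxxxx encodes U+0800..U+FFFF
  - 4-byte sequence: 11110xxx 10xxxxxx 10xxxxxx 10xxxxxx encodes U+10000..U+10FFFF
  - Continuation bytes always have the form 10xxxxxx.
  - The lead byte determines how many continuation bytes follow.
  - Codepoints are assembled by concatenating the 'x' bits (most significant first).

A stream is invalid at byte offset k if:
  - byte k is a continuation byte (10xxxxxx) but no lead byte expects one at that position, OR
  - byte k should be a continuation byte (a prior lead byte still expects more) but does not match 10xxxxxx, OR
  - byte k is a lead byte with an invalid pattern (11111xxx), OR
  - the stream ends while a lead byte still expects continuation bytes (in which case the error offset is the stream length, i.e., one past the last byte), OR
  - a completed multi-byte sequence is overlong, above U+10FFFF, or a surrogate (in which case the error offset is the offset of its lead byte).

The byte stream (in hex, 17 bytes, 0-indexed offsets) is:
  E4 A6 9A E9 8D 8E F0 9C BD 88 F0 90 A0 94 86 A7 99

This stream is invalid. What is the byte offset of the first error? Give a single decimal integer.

Byte[0]=E4: 3-byte lead, need 2 cont bytes. acc=0x4
Byte[1]=A6: continuation. acc=(acc<<6)|0x26=0x126
Byte[2]=9A: continuation. acc=(acc<<6)|0x1A=0x499A
Completed: cp=U+499A (starts at byte 0)
Byte[3]=E9: 3-byte lead, need 2 cont bytes. acc=0x9
Byte[4]=8D: continuation. acc=(acc<<6)|0x0D=0x24D
Byte[5]=8E: continuation. acc=(acc<<6)|0x0E=0x934E
Completed: cp=U+934E (starts at byte 3)
Byte[6]=F0: 4-byte lead, need 3 cont bytes. acc=0x0
Byte[7]=9C: continuation. acc=(acc<<6)|0x1C=0x1C
Byte[8]=BD: continuation. acc=(acc<<6)|0x3D=0x73D
Byte[9]=88: continuation. acc=(acc<<6)|0x08=0x1CF48
Completed: cp=U+1CF48 (starts at byte 6)
Byte[10]=F0: 4-byte lead, need 3 cont bytes. acc=0x0
Byte[11]=90: continuation. acc=(acc<<6)|0x10=0x10
Byte[12]=A0: continuation. acc=(acc<<6)|0x20=0x420
Byte[13]=94: continuation. acc=(acc<<6)|0x14=0x10814
Completed: cp=U+10814 (starts at byte 10)
Byte[14]=86: INVALID lead byte (not 0xxx/110x/1110/11110)

Answer: 14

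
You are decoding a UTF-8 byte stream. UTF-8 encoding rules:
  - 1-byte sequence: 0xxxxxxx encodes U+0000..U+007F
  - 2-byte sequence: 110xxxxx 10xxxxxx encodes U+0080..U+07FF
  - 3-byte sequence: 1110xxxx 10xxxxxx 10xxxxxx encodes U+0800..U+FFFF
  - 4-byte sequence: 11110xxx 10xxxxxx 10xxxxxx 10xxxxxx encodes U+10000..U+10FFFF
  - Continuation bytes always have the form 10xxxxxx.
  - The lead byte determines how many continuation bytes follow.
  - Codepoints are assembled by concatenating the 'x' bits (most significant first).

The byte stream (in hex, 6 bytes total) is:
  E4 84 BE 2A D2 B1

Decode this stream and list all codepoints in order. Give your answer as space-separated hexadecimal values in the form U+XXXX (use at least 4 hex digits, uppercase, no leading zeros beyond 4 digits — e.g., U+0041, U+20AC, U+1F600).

Byte[0]=E4: 3-byte lead, need 2 cont bytes. acc=0x4
Byte[1]=84: continuation. acc=(acc<<6)|0x04=0x104
Byte[2]=BE: continuation. acc=(acc<<6)|0x3E=0x413E
Completed: cp=U+413E (starts at byte 0)
Byte[3]=2A: 1-byte ASCII. cp=U+002A
Byte[4]=D2: 2-byte lead, need 1 cont bytes. acc=0x12
Byte[5]=B1: continuation. acc=(acc<<6)|0x31=0x4B1
Completed: cp=U+04B1 (starts at byte 4)

Answer: U+413E U+002A U+04B1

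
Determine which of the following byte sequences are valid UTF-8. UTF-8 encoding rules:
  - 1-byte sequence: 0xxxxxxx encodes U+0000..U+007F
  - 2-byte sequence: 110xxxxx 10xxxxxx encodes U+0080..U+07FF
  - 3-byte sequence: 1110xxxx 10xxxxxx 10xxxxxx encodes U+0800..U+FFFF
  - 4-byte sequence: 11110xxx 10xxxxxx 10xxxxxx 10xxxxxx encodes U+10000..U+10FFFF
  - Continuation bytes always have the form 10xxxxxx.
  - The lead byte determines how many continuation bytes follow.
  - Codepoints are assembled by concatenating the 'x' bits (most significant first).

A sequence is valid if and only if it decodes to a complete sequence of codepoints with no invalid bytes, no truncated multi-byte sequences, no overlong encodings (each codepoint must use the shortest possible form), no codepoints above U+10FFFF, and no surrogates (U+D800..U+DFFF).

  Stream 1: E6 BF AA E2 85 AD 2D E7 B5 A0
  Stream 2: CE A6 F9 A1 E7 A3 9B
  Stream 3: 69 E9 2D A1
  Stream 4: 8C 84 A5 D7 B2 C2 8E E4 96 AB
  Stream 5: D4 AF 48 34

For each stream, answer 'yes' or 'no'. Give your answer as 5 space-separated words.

Stream 1: decodes cleanly. VALID
Stream 2: error at byte offset 2. INVALID
Stream 3: error at byte offset 2. INVALID
Stream 4: error at byte offset 0. INVALID
Stream 5: decodes cleanly. VALID

Answer: yes no no no yes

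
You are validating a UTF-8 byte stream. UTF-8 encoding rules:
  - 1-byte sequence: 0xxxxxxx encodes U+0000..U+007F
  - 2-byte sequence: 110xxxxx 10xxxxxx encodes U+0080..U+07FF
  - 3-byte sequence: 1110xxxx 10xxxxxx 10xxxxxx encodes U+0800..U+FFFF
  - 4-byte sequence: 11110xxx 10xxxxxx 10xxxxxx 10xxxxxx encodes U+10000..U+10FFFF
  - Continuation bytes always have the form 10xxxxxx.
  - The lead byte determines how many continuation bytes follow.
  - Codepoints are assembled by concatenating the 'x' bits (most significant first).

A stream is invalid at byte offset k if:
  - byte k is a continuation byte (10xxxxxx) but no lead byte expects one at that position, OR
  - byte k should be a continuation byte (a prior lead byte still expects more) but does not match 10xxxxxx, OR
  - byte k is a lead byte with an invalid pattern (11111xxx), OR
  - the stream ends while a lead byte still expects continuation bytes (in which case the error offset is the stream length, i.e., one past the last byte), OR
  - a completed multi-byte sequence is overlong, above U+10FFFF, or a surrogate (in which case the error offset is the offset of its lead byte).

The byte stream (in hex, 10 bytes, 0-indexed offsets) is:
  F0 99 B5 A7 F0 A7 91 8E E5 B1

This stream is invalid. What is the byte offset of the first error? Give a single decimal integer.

Byte[0]=F0: 4-byte lead, need 3 cont bytes. acc=0x0
Byte[1]=99: continuation. acc=(acc<<6)|0x19=0x19
Byte[2]=B5: continuation. acc=(acc<<6)|0x35=0x675
Byte[3]=A7: continuation. acc=(acc<<6)|0x27=0x19D67
Completed: cp=U+19D67 (starts at byte 0)
Byte[4]=F0: 4-byte lead, need 3 cont bytes. acc=0x0
Byte[5]=A7: continuation. acc=(acc<<6)|0x27=0x27
Byte[6]=91: continuation. acc=(acc<<6)|0x11=0x9D1
Byte[7]=8E: continuation. acc=(acc<<6)|0x0E=0x2744E
Completed: cp=U+2744E (starts at byte 4)
Byte[8]=E5: 3-byte lead, need 2 cont bytes. acc=0x5
Byte[9]=B1: continuation. acc=(acc<<6)|0x31=0x171
Byte[10]: stream ended, expected continuation. INVALID

Answer: 10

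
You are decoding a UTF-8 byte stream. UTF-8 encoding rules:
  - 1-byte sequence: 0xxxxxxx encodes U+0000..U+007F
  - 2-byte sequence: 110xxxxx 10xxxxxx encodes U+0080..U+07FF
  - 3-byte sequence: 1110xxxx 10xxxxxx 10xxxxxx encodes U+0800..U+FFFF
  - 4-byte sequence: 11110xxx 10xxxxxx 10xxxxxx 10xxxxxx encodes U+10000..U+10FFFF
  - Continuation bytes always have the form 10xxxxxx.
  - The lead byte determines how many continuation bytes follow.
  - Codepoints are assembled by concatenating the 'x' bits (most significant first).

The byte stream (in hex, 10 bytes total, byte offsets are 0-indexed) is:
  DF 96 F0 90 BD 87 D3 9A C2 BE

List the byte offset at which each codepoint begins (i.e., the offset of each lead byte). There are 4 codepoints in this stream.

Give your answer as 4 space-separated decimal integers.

Byte[0]=DF: 2-byte lead, need 1 cont bytes. acc=0x1F
Byte[1]=96: continuation. acc=(acc<<6)|0x16=0x7D6
Completed: cp=U+07D6 (starts at byte 0)
Byte[2]=F0: 4-byte lead, need 3 cont bytes. acc=0x0
Byte[3]=90: continuation. acc=(acc<<6)|0x10=0x10
Byte[4]=BD: continuation. acc=(acc<<6)|0x3D=0x43D
Byte[5]=87: continuation. acc=(acc<<6)|0x07=0x10F47
Completed: cp=U+10F47 (starts at byte 2)
Byte[6]=D3: 2-byte lead, need 1 cont bytes. acc=0x13
Byte[7]=9A: continuation. acc=(acc<<6)|0x1A=0x4DA
Completed: cp=U+04DA (starts at byte 6)
Byte[8]=C2: 2-byte lead, need 1 cont bytes. acc=0x2
Byte[9]=BE: continuation. acc=(acc<<6)|0x3E=0xBE
Completed: cp=U+00BE (starts at byte 8)

Answer: 0 2 6 8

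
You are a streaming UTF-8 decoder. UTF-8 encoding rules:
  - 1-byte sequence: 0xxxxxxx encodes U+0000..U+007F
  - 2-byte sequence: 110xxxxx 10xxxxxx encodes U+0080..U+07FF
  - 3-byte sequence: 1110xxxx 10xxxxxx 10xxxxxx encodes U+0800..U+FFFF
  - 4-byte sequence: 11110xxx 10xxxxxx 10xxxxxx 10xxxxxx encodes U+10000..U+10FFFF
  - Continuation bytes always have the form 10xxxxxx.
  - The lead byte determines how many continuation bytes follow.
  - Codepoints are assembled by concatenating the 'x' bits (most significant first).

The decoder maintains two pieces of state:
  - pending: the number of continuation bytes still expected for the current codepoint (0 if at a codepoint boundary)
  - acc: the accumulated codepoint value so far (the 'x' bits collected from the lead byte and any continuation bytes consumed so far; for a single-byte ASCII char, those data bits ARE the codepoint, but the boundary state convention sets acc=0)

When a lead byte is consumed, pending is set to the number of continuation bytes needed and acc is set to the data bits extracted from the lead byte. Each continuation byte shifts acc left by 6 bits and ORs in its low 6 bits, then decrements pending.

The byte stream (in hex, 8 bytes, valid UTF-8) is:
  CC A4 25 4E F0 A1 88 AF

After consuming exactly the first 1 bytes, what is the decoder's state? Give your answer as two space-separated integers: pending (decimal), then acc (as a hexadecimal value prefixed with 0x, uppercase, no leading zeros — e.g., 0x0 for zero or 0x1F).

Byte[0]=CC: 2-byte lead. pending=1, acc=0xC

Answer: 1 0xC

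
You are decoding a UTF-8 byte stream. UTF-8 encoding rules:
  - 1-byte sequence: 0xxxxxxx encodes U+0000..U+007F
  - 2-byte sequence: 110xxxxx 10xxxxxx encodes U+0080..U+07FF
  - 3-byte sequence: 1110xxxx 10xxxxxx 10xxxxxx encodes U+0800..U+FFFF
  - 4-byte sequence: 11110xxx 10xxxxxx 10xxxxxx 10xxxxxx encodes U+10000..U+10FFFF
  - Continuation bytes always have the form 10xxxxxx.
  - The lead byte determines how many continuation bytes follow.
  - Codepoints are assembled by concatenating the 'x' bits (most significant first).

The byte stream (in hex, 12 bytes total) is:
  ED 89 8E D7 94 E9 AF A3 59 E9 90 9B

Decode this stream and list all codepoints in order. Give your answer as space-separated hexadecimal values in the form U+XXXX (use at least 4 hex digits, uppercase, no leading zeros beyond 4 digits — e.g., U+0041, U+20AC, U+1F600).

Answer: U+D24E U+05D4 U+9BE3 U+0059 U+941B

Derivation:
Byte[0]=ED: 3-byte lead, need 2 cont bytes. acc=0xD
Byte[1]=89: continuation. acc=(acc<<6)|0x09=0x349
Byte[2]=8E: continuation. acc=(acc<<6)|0x0E=0xD24E
Completed: cp=U+D24E (starts at byte 0)
Byte[3]=D7: 2-byte lead, need 1 cont bytes. acc=0x17
Byte[4]=94: continuation. acc=(acc<<6)|0x14=0x5D4
Completed: cp=U+05D4 (starts at byte 3)
Byte[5]=E9: 3-byte lead, need 2 cont bytes. acc=0x9
Byte[6]=AF: continuation. acc=(acc<<6)|0x2F=0x26F
Byte[7]=A3: continuation. acc=(acc<<6)|0x23=0x9BE3
Completed: cp=U+9BE3 (starts at byte 5)
Byte[8]=59: 1-byte ASCII. cp=U+0059
Byte[9]=E9: 3-byte lead, need 2 cont bytes. acc=0x9
Byte[10]=90: continuation. acc=(acc<<6)|0x10=0x250
Byte[11]=9B: continuation. acc=(acc<<6)|0x1B=0x941B
Completed: cp=U+941B (starts at byte 9)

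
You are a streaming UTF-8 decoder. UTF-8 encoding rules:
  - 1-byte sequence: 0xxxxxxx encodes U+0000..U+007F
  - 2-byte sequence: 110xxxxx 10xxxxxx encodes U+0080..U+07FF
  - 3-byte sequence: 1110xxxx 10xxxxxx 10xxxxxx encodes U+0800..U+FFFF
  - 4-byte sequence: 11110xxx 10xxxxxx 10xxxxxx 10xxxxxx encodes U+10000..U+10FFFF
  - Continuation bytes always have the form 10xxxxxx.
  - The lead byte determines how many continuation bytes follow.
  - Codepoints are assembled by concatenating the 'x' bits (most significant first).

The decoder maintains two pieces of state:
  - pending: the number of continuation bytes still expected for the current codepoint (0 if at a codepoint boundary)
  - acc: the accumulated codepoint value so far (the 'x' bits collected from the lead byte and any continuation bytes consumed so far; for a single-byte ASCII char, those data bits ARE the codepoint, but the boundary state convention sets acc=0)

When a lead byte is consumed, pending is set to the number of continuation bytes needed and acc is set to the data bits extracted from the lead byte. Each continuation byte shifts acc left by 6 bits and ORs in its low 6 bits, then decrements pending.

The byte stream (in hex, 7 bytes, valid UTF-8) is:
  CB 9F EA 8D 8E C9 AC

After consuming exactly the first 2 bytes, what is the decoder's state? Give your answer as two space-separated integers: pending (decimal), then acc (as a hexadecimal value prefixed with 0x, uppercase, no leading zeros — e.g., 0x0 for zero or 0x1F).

Answer: 0 0x2DF

Derivation:
Byte[0]=CB: 2-byte lead. pending=1, acc=0xB
Byte[1]=9F: continuation. acc=(acc<<6)|0x1F=0x2DF, pending=0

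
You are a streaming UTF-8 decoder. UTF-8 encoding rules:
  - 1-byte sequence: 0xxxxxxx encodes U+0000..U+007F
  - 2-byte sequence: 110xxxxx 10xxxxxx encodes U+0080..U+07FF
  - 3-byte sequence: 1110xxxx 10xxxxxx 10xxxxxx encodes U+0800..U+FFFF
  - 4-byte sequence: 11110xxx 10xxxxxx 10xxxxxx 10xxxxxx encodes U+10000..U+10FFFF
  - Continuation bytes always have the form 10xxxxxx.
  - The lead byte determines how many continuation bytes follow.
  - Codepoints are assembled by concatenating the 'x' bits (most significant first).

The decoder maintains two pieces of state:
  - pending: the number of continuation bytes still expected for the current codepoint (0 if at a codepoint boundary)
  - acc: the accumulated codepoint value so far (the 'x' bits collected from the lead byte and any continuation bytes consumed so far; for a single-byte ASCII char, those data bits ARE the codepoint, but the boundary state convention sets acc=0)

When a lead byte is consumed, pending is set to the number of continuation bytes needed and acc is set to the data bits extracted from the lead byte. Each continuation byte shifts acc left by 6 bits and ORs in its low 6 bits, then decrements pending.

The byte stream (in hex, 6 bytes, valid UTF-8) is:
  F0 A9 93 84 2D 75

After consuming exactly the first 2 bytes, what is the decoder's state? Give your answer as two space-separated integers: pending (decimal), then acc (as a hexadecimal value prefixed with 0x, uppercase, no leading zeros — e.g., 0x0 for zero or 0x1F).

Byte[0]=F0: 4-byte lead. pending=3, acc=0x0
Byte[1]=A9: continuation. acc=(acc<<6)|0x29=0x29, pending=2

Answer: 2 0x29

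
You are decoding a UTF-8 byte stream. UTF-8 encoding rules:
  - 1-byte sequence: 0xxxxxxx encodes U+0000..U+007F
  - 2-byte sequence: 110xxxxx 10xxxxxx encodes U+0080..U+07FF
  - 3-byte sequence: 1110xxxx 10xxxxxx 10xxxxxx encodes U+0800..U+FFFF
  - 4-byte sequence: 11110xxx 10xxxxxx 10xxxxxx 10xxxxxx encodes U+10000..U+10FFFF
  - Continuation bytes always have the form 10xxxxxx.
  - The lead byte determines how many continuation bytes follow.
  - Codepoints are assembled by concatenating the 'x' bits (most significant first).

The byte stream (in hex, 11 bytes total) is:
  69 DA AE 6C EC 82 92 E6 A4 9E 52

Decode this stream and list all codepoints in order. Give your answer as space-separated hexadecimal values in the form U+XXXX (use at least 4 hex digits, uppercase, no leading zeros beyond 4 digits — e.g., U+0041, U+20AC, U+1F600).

Answer: U+0069 U+06AE U+006C U+C092 U+691E U+0052

Derivation:
Byte[0]=69: 1-byte ASCII. cp=U+0069
Byte[1]=DA: 2-byte lead, need 1 cont bytes. acc=0x1A
Byte[2]=AE: continuation. acc=(acc<<6)|0x2E=0x6AE
Completed: cp=U+06AE (starts at byte 1)
Byte[3]=6C: 1-byte ASCII. cp=U+006C
Byte[4]=EC: 3-byte lead, need 2 cont bytes. acc=0xC
Byte[5]=82: continuation. acc=(acc<<6)|0x02=0x302
Byte[6]=92: continuation. acc=(acc<<6)|0x12=0xC092
Completed: cp=U+C092 (starts at byte 4)
Byte[7]=E6: 3-byte lead, need 2 cont bytes. acc=0x6
Byte[8]=A4: continuation. acc=(acc<<6)|0x24=0x1A4
Byte[9]=9E: continuation. acc=(acc<<6)|0x1E=0x691E
Completed: cp=U+691E (starts at byte 7)
Byte[10]=52: 1-byte ASCII. cp=U+0052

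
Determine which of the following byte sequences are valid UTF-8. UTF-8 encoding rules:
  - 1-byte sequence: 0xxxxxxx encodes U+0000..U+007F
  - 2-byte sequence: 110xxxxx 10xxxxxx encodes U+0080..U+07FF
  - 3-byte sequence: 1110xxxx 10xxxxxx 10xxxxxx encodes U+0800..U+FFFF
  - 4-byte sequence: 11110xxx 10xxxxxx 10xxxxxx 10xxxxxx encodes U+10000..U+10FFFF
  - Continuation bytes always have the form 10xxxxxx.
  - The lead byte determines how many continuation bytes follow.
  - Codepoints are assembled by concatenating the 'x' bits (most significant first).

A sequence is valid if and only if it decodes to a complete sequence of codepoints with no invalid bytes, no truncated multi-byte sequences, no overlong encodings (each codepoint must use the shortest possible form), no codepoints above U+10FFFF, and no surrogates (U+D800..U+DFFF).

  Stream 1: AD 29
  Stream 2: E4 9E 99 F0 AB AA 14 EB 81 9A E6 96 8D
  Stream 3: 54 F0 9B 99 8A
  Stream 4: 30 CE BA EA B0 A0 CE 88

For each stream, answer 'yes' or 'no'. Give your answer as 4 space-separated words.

Answer: no no yes yes

Derivation:
Stream 1: error at byte offset 0. INVALID
Stream 2: error at byte offset 6. INVALID
Stream 3: decodes cleanly. VALID
Stream 4: decodes cleanly. VALID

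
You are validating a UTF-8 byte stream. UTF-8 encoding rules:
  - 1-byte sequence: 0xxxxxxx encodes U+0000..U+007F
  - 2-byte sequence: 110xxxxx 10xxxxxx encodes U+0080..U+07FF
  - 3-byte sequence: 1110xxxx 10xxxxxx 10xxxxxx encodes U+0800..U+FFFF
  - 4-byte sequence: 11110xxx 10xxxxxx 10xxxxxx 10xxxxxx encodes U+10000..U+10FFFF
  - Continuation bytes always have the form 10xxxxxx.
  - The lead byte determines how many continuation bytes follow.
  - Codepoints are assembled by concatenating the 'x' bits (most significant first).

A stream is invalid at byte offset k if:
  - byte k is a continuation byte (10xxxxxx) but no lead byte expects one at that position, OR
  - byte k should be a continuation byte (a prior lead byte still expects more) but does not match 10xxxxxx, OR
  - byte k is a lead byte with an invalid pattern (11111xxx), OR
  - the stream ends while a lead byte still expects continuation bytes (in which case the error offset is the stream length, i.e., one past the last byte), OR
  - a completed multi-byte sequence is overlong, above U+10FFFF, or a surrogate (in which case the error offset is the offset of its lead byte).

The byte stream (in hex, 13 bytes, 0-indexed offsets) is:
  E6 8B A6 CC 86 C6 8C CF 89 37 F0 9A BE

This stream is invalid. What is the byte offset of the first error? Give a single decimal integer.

Byte[0]=E6: 3-byte lead, need 2 cont bytes. acc=0x6
Byte[1]=8B: continuation. acc=(acc<<6)|0x0B=0x18B
Byte[2]=A6: continuation. acc=(acc<<6)|0x26=0x62E6
Completed: cp=U+62E6 (starts at byte 0)
Byte[3]=CC: 2-byte lead, need 1 cont bytes. acc=0xC
Byte[4]=86: continuation. acc=(acc<<6)|0x06=0x306
Completed: cp=U+0306 (starts at byte 3)
Byte[5]=C6: 2-byte lead, need 1 cont bytes. acc=0x6
Byte[6]=8C: continuation. acc=(acc<<6)|0x0C=0x18C
Completed: cp=U+018C (starts at byte 5)
Byte[7]=CF: 2-byte lead, need 1 cont bytes. acc=0xF
Byte[8]=89: continuation. acc=(acc<<6)|0x09=0x3C9
Completed: cp=U+03C9 (starts at byte 7)
Byte[9]=37: 1-byte ASCII. cp=U+0037
Byte[10]=F0: 4-byte lead, need 3 cont bytes. acc=0x0
Byte[11]=9A: continuation. acc=(acc<<6)|0x1A=0x1A
Byte[12]=BE: continuation. acc=(acc<<6)|0x3E=0x6BE
Byte[13]: stream ended, expected continuation. INVALID

Answer: 13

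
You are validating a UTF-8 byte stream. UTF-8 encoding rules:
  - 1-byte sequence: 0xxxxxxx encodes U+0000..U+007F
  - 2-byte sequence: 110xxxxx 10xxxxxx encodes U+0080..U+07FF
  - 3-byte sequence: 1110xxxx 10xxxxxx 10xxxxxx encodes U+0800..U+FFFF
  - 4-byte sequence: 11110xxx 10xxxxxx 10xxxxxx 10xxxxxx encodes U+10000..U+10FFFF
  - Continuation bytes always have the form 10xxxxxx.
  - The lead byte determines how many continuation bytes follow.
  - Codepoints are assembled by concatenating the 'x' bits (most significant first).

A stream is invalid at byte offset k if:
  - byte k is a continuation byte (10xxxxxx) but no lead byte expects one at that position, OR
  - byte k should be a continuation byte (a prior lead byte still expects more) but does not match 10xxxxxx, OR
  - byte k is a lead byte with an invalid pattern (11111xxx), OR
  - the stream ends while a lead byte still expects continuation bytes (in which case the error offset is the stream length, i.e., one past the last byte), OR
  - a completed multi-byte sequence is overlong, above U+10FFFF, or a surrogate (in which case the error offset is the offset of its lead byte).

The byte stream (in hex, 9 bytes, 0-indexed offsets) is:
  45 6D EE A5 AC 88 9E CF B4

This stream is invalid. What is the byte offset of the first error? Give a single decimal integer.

Answer: 5

Derivation:
Byte[0]=45: 1-byte ASCII. cp=U+0045
Byte[1]=6D: 1-byte ASCII. cp=U+006D
Byte[2]=EE: 3-byte lead, need 2 cont bytes. acc=0xE
Byte[3]=A5: continuation. acc=(acc<<6)|0x25=0x3A5
Byte[4]=AC: continuation. acc=(acc<<6)|0x2C=0xE96C
Completed: cp=U+E96C (starts at byte 2)
Byte[5]=88: INVALID lead byte (not 0xxx/110x/1110/11110)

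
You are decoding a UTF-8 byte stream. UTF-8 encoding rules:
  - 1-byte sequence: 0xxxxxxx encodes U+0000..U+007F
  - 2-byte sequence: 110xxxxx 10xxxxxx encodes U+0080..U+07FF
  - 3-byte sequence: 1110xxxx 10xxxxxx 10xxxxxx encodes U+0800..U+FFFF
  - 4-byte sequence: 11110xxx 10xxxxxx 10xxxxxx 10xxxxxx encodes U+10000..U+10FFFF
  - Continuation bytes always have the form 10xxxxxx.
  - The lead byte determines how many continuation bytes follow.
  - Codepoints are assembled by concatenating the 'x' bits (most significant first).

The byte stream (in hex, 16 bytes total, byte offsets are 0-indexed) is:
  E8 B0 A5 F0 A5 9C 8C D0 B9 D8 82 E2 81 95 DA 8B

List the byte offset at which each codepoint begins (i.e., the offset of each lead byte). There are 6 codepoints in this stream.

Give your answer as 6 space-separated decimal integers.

Answer: 0 3 7 9 11 14

Derivation:
Byte[0]=E8: 3-byte lead, need 2 cont bytes. acc=0x8
Byte[1]=B0: continuation. acc=(acc<<6)|0x30=0x230
Byte[2]=A5: continuation. acc=(acc<<6)|0x25=0x8C25
Completed: cp=U+8C25 (starts at byte 0)
Byte[3]=F0: 4-byte lead, need 3 cont bytes. acc=0x0
Byte[4]=A5: continuation. acc=(acc<<6)|0x25=0x25
Byte[5]=9C: continuation. acc=(acc<<6)|0x1C=0x95C
Byte[6]=8C: continuation. acc=(acc<<6)|0x0C=0x2570C
Completed: cp=U+2570C (starts at byte 3)
Byte[7]=D0: 2-byte lead, need 1 cont bytes. acc=0x10
Byte[8]=B9: continuation. acc=(acc<<6)|0x39=0x439
Completed: cp=U+0439 (starts at byte 7)
Byte[9]=D8: 2-byte lead, need 1 cont bytes. acc=0x18
Byte[10]=82: continuation. acc=(acc<<6)|0x02=0x602
Completed: cp=U+0602 (starts at byte 9)
Byte[11]=E2: 3-byte lead, need 2 cont bytes. acc=0x2
Byte[12]=81: continuation. acc=(acc<<6)|0x01=0x81
Byte[13]=95: continuation. acc=(acc<<6)|0x15=0x2055
Completed: cp=U+2055 (starts at byte 11)
Byte[14]=DA: 2-byte lead, need 1 cont bytes. acc=0x1A
Byte[15]=8B: continuation. acc=(acc<<6)|0x0B=0x68B
Completed: cp=U+068B (starts at byte 14)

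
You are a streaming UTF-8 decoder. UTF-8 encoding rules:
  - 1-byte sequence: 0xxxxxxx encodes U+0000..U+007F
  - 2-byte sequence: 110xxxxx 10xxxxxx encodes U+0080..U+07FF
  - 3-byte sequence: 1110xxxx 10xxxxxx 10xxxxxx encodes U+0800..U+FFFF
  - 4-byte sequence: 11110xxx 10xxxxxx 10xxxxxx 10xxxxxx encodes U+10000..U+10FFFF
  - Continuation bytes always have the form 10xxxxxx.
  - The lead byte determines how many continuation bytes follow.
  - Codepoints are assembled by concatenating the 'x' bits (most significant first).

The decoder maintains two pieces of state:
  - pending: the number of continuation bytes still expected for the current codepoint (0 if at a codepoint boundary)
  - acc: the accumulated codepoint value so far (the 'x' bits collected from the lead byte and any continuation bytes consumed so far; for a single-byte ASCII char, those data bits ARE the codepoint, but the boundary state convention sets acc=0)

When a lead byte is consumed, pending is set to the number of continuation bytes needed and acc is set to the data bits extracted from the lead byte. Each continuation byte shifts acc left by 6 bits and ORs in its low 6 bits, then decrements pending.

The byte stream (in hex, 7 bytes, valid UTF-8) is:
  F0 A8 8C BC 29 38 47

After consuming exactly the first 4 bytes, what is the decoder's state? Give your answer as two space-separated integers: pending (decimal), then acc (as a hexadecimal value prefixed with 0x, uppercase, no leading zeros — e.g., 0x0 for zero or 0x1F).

Byte[0]=F0: 4-byte lead. pending=3, acc=0x0
Byte[1]=A8: continuation. acc=(acc<<6)|0x28=0x28, pending=2
Byte[2]=8C: continuation. acc=(acc<<6)|0x0C=0xA0C, pending=1
Byte[3]=BC: continuation. acc=(acc<<6)|0x3C=0x2833C, pending=0

Answer: 0 0x2833C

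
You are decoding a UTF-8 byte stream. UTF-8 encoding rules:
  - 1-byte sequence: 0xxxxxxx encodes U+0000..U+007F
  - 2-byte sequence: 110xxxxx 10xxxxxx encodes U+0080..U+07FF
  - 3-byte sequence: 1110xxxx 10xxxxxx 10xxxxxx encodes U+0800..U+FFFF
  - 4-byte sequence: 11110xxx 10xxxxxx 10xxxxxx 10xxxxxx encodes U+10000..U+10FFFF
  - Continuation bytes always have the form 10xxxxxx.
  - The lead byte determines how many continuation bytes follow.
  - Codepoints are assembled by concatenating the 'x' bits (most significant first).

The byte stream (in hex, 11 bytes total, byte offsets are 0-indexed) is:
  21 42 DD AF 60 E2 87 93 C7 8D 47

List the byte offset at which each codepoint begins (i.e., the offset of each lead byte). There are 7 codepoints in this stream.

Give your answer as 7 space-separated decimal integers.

Answer: 0 1 2 4 5 8 10

Derivation:
Byte[0]=21: 1-byte ASCII. cp=U+0021
Byte[1]=42: 1-byte ASCII. cp=U+0042
Byte[2]=DD: 2-byte lead, need 1 cont bytes. acc=0x1D
Byte[3]=AF: continuation. acc=(acc<<6)|0x2F=0x76F
Completed: cp=U+076F (starts at byte 2)
Byte[4]=60: 1-byte ASCII. cp=U+0060
Byte[5]=E2: 3-byte lead, need 2 cont bytes. acc=0x2
Byte[6]=87: continuation. acc=(acc<<6)|0x07=0x87
Byte[7]=93: continuation. acc=(acc<<6)|0x13=0x21D3
Completed: cp=U+21D3 (starts at byte 5)
Byte[8]=C7: 2-byte lead, need 1 cont bytes. acc=0x7
Byte[9]=8D: continuation. acc=(acc<<6)|0x0D=0x1CD
Completed: cp=U+01CD (starts at byte 8)
Byte[10]=47: 1-byte ASCII. cp=U+0047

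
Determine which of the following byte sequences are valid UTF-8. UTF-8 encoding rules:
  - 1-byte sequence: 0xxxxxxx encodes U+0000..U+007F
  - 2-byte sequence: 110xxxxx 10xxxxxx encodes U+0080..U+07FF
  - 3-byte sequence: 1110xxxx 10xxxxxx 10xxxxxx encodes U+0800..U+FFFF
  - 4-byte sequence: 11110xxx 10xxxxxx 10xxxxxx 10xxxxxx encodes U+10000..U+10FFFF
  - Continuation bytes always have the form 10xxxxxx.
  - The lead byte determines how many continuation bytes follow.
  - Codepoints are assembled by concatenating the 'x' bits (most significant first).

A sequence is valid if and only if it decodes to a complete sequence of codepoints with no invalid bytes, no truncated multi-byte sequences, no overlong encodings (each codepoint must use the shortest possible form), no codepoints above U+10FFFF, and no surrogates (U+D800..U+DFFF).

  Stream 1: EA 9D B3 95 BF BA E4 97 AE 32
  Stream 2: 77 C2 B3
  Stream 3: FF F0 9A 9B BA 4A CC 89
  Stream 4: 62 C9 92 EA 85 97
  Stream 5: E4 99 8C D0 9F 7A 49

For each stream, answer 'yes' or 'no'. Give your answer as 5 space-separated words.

Answer: no yes no yes yes

Derivation:
Stream 1: error at byte offset 3. INVALID
Stream 2: decodes cleanly. VALID
Stream 3: error at byte offset 0. INVALID
Stream 4: decodes cleanly. VALID
Stream 5: decodes cleanly. VALID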